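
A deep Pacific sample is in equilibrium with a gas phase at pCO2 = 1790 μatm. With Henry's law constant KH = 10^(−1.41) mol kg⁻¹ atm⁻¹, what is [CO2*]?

KH = 10^(−1.41) = 3.890×10^-2 mol kg⁻¹ atm⁻¹
[CO2*] = KH · pCO2 = 3.890×10^-2 × 1790×10^-6 atm = 6.96×10^-5 mol/kg

[CO2*] = 69.6 μmol/kg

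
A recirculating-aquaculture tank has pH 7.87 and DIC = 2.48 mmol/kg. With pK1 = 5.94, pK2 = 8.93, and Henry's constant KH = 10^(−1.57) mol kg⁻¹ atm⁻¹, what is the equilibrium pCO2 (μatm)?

pCO2 = 985 μatm

α₀ = 1 / (1 + K1/[H⁺] + K1K2/[H⁺]²) = 1 / (1 + 10^+1.93 + 10^+0.87)
   = 1 / (1 + 85.114 + 7.4131) = 1/93.527 = 0.01069
[CO2*] = α₀ × DIC = 0.01069 × 2.48 = 0.02652 mmol/kg
pCO2 = [CO2*]/KH = 2.652×10^-5 / 2.692×10^-2 = 985 μatm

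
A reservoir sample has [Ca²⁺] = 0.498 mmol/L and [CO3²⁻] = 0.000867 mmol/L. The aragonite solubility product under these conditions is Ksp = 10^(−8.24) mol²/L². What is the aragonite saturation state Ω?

Ksp = 10^(−8.24) = 5.754×10^-9
Ω = [Ca²⁺][CO3²⁻]/Ksp = (0.498×10^-3)(0.000867×10^-3) / 5.754×10^-9 = 0.0750

Ω = 0.0750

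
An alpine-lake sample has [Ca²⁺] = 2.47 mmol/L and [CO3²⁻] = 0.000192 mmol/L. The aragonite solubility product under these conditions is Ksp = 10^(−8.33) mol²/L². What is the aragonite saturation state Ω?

Ω = 0.101

Ksp = 10^(−8.33) = 4.677×10^-9
Ω = [Ca²⁺][CO3²⁻]/Ksp = (2.47×10^-3)(0.000192×10^-3) / 4.677×10^-9 = 0.101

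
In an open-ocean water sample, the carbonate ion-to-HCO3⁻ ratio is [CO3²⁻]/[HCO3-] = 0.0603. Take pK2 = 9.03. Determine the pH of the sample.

pH = 7.81

From K2 = [H⁺][CO3²⁻]/[HCO3-]:  pH = pK2 + log₁₀([CO3²⁻]/[HCO3-])
log₁₀(0.0603) = -1.220
pH = 9.03 + (-1.220) = 7.81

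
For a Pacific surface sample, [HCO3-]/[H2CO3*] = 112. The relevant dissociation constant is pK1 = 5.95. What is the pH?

pH = 8.00

From K1 = [H⁺][HCO3-]/[H2CO3*]:  pH = pK1 + log₁₀([HCO3-]/[H2CO3*])
log₁₀(112) = +2.049
pH = 5.95 + (+2.049) = 8.00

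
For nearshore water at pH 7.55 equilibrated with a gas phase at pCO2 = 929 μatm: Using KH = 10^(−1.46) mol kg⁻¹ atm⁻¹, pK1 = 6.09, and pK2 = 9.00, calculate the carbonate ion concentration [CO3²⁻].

[CO2*] = KH · pCO2 = 10^(−1.46) × 929×10^-6 = 3.221×10^-5 mol/kg
α₀ = 1/(1 + K1/[H⁺] + K1K2/[H⁺]²) = 1/(1 + 10^+1.46 + 10^+0.01) = 0.03240
DIC = [CO2*]/α₀ = 3.221×10^-5 / 0.03240 = 0.9942 mmol/kg
[CO3²⁻] = α₂·DIC; α₂ = 0.03316, so [CO3²⁻] = 0.03316 × 0.9942 = 0.0330 mmol/kg

[CO3²⁻] = 0.0330 mmol/kg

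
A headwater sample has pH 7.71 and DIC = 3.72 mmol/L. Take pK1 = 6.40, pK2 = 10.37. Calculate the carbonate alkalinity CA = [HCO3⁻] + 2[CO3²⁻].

CA = [HCO3⁻] + 2[CO3²⁻] = (α₁ + 2α₂)·DIC
At pH 7.71: [H⁺]/K1 = 10^-1.31 = 0.048978, K2/[H⁺] = 10^-2.66 = 0.0021878
α₁ = 1/(1 + 0.048978 + 0.0021878) = 1/1.0512 = 0.9513; α₂ = α₁·K2/[H⁺] = 0.002081
α₁ + 2α₂ = 0.9555
CA = 0.9555 × 3.72 = 3.55 mmol/L

CA = 3.55 mmol/L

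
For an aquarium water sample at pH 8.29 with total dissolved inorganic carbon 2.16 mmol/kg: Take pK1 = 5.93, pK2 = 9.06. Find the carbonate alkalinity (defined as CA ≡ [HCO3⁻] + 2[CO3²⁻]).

CA = [HCO3⁻] + 2[CO3²⁻] = (α₁ + 2α₂)·DIC
At pH 8.29: [H⁺]/K1 = 10^-2.36 = 0.0043652, K2/[H⁺] = 10^-0.77 = 0.16982
α₁ = 1/(1 + 0.0043652 + 0.16982) = 1/1.1742 = 0.8517; α₂ = α₁·K2/[H⁺] = 0.1446
α₁ + 2α₂ = 1.1409
CA = 1.1409 × 2.16 = 2.46 mmol/kg

CA = 2.46 mmol/kg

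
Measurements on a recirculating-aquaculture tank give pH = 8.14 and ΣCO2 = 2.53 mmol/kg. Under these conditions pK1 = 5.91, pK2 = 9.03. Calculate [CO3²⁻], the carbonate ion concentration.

α₂ = 1 / (1 + [H⁺]/K2 + [H⁺]²/(K1K2)) = 1 / (1 + 10^+0.89 + 10^-1.34)
   = 1 / (1 + 7.7625 + 0.045709) = 1/8.8082 = 0.1135
[CO3²⁻] = α₂ × DIC = 0.1135 × 2.53 = 0.287 mmol/kg

[CO3²⁻] = 0.287 mmol/kg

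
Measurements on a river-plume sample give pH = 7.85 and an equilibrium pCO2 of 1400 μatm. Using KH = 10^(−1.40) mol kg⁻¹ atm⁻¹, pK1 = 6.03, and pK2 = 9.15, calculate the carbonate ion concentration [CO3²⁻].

[CO3²⁻] = 0.185 mmol/kg

[CO2*] = KH · pCO2 = 10^(−1.40) × 1400×10^-6 = 5.574×10^-5 mol/kg
α₀ = 1/(1 + K1/[H⁺] + K1K2/[H⁺]²) = 1/(1 + 10^+1.82 + 10^+0.52) = 0.01421
DIC = [CO2*]/α₀ = 5.574×10^-5 / 0.01421 = 3.923 mmol/kg
[CO3²⁻] = α₂·DIC; α₂ = 0.04705, so [CO3²⁻] = 0.04705 × 3.923 = 0.185 mmol/kg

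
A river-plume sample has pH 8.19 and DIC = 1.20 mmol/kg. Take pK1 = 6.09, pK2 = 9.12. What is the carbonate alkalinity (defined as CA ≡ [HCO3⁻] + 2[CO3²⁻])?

CA = [HCO3⁻] + 2[CO3²⁻] = (α₁ + 2α₂)·DIC
At pH 8.19: [H⁺]/K1 = 10^-2.10 = 0.0079433, K2/[H⁺] = 10^-0.93 = 0.11749
α₁ = 1/(1 + 0.0079433 + 0.11749) = 1/1.1254 = 0.8885; α₂ = α₁·K2/[H⁺] = 0.1044
α₁ + 2α₂ = 1.0973
CA = 1.0973 × 1.20 = 1.32 mmol/kg

CA = 1.32 mmol/kg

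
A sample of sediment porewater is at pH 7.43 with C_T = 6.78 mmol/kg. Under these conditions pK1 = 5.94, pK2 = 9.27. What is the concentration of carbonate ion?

α₂ = 1 / (1 + [H⁺]/K2 + [H⁺]²/(K1K2)) = 1 / (1 + 10^+1.84 + 10^+0.35)
   = 1 / (1 + 69.183 + 2.2387) = 1/72.422 = 0.01381
[CO3²⁻] = α₂ × DIC = 0.01381 × 6.78 = 0.0936 mmol/kg

[CO3²⁻] = 0.0936 mmol/kg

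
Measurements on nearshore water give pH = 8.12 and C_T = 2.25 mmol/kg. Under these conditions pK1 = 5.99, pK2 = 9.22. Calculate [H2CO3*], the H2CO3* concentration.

[CO2*] = 15.3 μmol/kg

α₀ = 1 / (1 + K1/[H⁺] + K1K2/[H⁺]²) = 1 / (1 + 10^+2.13 + 10^+1.03)
   = 1 / (1 + 134.90 + 10.715) = 1/146.61 = 0.006821
[CO2*] = α₀ × DIC = 0.006821 × 2.25 = 0.0153 mmol/kg = 15.3 μmol/kg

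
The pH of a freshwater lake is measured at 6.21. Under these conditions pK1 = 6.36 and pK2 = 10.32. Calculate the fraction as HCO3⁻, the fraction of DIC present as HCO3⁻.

α₁ = 0.414

α₁ = 1 / (1 + [H⁺]/K1 + K2/[H⁺]) = 1 / (1 + 10^+0.15 + 10^-4.11)
   = 1 / (1 + 1.4125 + 7.7625×10^-5) = 1/2.4126 = 0.4145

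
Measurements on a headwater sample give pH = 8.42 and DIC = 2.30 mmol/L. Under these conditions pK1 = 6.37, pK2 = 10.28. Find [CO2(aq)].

α₀ = 1 / (1 + K1/[H⁺] + K1K2/[H⁺]²) = 1 / (1 + 10^+2.05 + 10^+0.19)
   = 1 / (1 + 112.20 + 1.5488) = 1/114.75 = 0.008715
[CO2*] = α₀ × DIC = 0.008715 × 2.30 = 0.0200 mmol/L

[CO2*] = 0.0200 mmol/L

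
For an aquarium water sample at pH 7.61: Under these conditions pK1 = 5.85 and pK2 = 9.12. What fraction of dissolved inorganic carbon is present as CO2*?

α₀ = 0.0166

α₀ = 1 / (1 + K1/[H⁺] + K1K2/[H⁺]²) = 1 / (1 + 10^+1.76 + 10^+0.25)
   = 1 / (1 + 57.544 + 1.7783) = 1/60.322 = 0.01658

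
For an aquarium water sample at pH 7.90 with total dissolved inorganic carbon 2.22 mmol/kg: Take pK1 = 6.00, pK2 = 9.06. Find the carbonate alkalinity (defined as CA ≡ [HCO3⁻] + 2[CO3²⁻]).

CA = 2.34 mmol/kg

CA = [HCO3⁻] + 2[CO3²⁻] = (α₁ + 2α₂)·DIC
At pH 7.90: [H⁺]/K1 = 10^-1.90 = 0.012589, K2/[H⁺] = 10^-1.16 = 0.069183
α₁ = 1/(1 + 0.012589 + 0.069183) = 1/1.0818 = 0.9244; α₂ = α₁·K2/[H⁺] = 0.06395
α₁ + 2α₂ = 1.0523
CA = 1.0523 × 2.22 = 2.34 mmol/kg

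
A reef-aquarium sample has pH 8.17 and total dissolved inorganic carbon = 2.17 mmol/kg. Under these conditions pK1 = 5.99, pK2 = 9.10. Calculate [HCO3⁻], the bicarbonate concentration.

α₁ = 1 / (1 + [H⁺]/K1 + K2/[H⁺]) = 1 / (1 + 10^-2.18 + 10^-0.93)
   = 1 / (1 + 0.0066069 + 0.11749) = 1/1.1241 = 0.8896
[HCO3⁻] = α₁ × DIC = 0.8896 × 2.17 = 1.93 mmol/kg

[HCO3⁻] = 1.93 mmol/kg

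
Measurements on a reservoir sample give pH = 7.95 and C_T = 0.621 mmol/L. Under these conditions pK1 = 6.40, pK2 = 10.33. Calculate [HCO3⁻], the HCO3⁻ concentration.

[HCO3⁻] = 0.602 mmol/L

α₁ = 1 / (1 + [H⁺]/K1 + K2/[H⁺]) = 1 / (1 + 10^-1.55 + 10^-2.38)
   = 1 / (1 + 0.028184 + 0.0041687) = 1/1.0324 = 0.9687
[HCO3⁻] = α₁ × DIC = 0.9687 × 0.621 = 0.602 mmol/L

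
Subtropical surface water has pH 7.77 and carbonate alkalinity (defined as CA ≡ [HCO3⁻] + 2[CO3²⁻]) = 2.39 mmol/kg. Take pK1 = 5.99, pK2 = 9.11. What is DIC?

CA = [HCO3⁻] + 2[CO3²⁻] = (α₁ + 2α₂)·DIC
At pH 7.77: [H⁺]/K1 = 10^-1.78 = 0.016596, K2/[H⁺] = 10^-1.34 = 0.045709
α₁ = 1/(1 + 0.016596 + 0.045709) = 1/1.0623 = 0.9413; α₂ = α₁·K2/[H⁺] = 0.04303
α₁ + 2α₂ = 1.0274
DIC = CA / (α₁ + 2α₂) = 2.39 / 1.0274 = 2.33 mmol/kg

DIC = 2.33 mmol/kg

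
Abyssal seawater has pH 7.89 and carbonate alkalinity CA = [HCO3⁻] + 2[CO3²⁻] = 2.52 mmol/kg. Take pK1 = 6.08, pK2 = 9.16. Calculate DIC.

DIC = 2.43 mmol/kg

CA = [HCO3⁻] + 2[CO3²⁻] = (α₁ + 2α₂)·DIC
At pH 7.89: [H⁺]/K1 = 10^-1.81 = 0.015488, K2/[H⁺] = 10^-1.27 = 0.053703
α₁ = 1/(1 + 0.015488 + 0.053703) = 1/1.0692 = 0.9353; α₂ = α₁·K2/[H⁺] = 0.05023
α₁ + 2α₂ = 1.0357
DIC = CA / (α₁ + 2α₂) = 2.52 / 1.0357 = 2.43 mmol/kg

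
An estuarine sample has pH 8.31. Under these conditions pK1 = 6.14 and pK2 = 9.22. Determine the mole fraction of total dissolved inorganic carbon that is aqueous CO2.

α₀ = 0.00598

α₀ = 1 / (1 + K1/[H⁺] + K1K2/[H⁺]²) = 1 / (1 + 10^+2.17 + 10^+1.26)
   = 1 / (1 + 147.91 + 18.197) = 1/167.11 = 0.005984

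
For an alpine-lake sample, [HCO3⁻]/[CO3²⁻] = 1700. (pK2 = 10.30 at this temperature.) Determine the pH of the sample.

From K2 = [H⁺][CO3²⁻]/[HCO3⁻]:  pH = pK2 − log₁₀([HCO3⁻]/[CO3²⁻])
log₁₀(1700) = +3.230
pH = 10.30 − (+3.230) = 7.07

pH = 7.07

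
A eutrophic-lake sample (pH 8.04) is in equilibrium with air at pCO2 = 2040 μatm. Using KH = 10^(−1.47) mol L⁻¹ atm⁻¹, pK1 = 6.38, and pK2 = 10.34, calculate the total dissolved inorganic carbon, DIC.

DIC = 3.24 mmol/L

[CO2*] = KH · pCO2 = 10^(−1.47) × 2040×10^-6 = 6.912×10^-5 mol/L
α₀ = 1/(1 + K1/[H⁺] + K1K2/[H⁺]²) = 1/(1 + 10^+1.66 + 10^-0.64) = 0.02130
DIC = [CO2*]/α₀ = 6.912×10^-5 / 0.02130 = 3.24 mmol/L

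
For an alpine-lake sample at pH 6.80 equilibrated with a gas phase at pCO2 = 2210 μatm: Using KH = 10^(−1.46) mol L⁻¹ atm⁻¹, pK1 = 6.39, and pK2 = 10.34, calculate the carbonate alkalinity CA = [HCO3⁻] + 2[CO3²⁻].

CA = 0.197 mmol/L

[CO2*] = KH · pCO2 = 10^(−1.46) × 2210×10^-6 = 7.663×10^-5 mol/L
α₀ = 1/(1 + K1/[H⁺] + K1K2/[H⁺]²) = 1/(1 + 10^+0.41 + 10^-3.13) = 0.2800
DIC = [CO2*]/α₀ = 7.663×10^-5 / 0.2800 = 0.2737 mmol/L
CA = (α₁ + 2α₂)·DIC = (0.7198 + 2×0.0002076) × 0.2737 = 0.197 mmol/L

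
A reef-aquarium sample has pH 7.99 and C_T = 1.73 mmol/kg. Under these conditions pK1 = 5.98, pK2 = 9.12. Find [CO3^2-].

[CO3²⁻] = 0.118 mmol/kg

α₂ = 1 / (1 + [H⁺]/K2 + [H⁺]²/(K1K2)) = 1 / (1 + 10^+1.13 + 10^-0.88)
   = 1 / (1 + 13.490 + 0.13183) = 1/14.621 = 0.06839
[CO3²⁻] = α₂ × DIC = 0.06839 × 1.73 = 0.118 mmol/kg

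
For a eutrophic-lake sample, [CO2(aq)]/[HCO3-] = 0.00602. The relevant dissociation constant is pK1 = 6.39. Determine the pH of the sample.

From K1 = [H⁺][HCO3-]/[CO2(aq)]:  pH = pK1 − log₁₀([CO2(aq)]/[HCO3-])
log₁₀(0.00602) = -2.220
pH = 6.39 − (-2.220) = 8.61

pH = 8.61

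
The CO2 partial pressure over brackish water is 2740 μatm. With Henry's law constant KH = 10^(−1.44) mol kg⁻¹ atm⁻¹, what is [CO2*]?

[CO2*] = 99.5 μmol/kg

KH = 10^(−1.44) = 3.631×10^-2 mol kg⁻¹ atm⁻¹
[CO2*] = KH · pCO2 = 3.631×10^-2 × 2740×10^-6 atm = 9.95×10^-5 mol/kg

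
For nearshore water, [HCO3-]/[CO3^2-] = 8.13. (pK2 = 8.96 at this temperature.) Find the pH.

pH = 8.05

From K2 = [H⁺][CO3^2-]/[HCO3-]:  pH = pK2 − log₁₀([HCO3-]/[CO3^2-])
log₁₀(8.13) = +0.910
pH = 8.96 − (+0.910) = 8.05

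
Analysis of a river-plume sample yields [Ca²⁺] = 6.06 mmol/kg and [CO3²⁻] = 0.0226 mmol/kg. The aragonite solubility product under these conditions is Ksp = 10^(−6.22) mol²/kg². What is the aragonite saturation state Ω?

Ω = 0.227

Ksp = 10^(−6.22) = 6.026×10^-7
Ω = [Ca²⁺][CO3²⁻]/Ksp = (6.06×10^-3)(0.0226×10^-3) / 6.026×10^-7 = 0.227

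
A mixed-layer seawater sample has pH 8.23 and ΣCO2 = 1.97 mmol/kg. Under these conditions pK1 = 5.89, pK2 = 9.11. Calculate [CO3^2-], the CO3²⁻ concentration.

[CO3²⁻] = 0.229 mmol/kg

α₂ = 1 / (1 + [H⁺]/K2 + [H⁺]²/(K1K2)) = 1 / (1 + 10^+0.88 + 10^-1.46)
   = 1 / (1 + 7.5858 + 0.034674) = 1/8.6204 = 0.1160
[CO3²⁻] = α₂ × DIC = 0.1160 × 1.97 = 0.229 mmol/kg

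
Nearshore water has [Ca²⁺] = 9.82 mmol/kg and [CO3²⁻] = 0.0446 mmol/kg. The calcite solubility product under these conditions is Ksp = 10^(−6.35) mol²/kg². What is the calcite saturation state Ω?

Ksp = 10^(−6.35) = 4.467×10^-7
Ω = [Ca²⁺][CO3²⁻]/Ksp = (9.82×10^-3)(0.0446×10^-3) / 4.467×10^-7 = 0.980

Ω = 0.980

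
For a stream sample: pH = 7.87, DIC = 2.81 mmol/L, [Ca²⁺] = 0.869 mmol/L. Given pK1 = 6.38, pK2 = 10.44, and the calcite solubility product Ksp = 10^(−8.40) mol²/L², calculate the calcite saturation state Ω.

Ω = 1.60

α₂ = 1 / (1 + [H⁺]/K2 + [H⁺]²/(K1K2)) = 1 / (1 + 10^+2.57 + 10^+1.08)
   = 1 / (1 + 371.54 + 12.023) = 1/384.56 = 0.002600
[CO3²⁻] = α₂ × DIC = 0.002600 × 2.81 = 0.007307 mmol/L = 7.307 μmol/L
Ksp = 10^(−8.40) = 3.981×10^-9
Ω = [Ca²⁺][CO3²⁻]/Ksp = (0.869×10^-3)(7.307×10^-6) / 3.981×10^-9 = 1.60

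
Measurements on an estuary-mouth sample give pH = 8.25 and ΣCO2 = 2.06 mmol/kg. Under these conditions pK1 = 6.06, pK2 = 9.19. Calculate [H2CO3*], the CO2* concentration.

α₀ = 1 / (1 + K1/[H⁺] + K1K2/[H⁺]²) = 1 / (1 + 10^+2.19 + 10^+1.25)
   = 1 / (1 + 154.88 + 17.783) = 1/173.66 = 0.005758
[CO2*] = α₀ × DIC = 0.005758 × 2.06 = 0.0119 mmol/kg = 11.9 μmol/kg

[CO2*] = 11.9 μmol/kg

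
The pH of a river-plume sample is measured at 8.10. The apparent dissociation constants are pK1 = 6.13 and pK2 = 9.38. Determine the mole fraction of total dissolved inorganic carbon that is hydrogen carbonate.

α₁ = 1 / (1 + [H⁺]/K1 + K2/[H⁺]) = 1 / (1 + 10^-1.97 + 10^-1.28)
   = 1 / (1 + 0.010715 + 0.052481) = 1/1.0632 = 0.9406

α₁ = 0.941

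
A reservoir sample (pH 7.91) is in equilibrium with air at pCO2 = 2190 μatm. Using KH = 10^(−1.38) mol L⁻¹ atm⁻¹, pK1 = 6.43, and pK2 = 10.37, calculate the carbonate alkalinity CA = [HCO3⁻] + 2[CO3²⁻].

[CO2*] = KH · pCO2 = 10^(−1.38) × 2190×10^-6 = 9.129×10^-5 mol/L
α₀ = 1/(1 + K1/[H⁺] + K1K2/[H⁺]²) = 1/(1 + 10^+1.48 + 10^-0.98) = 0.03194
DIC = [CO2*]/α₀ = 9.129×10^-5 / 0.03194 = 2.858 mmol/L
CA = (α₁ + 2α₂)·DIC = (0.9647 + 2×0.003345) × 2.858 = 2.78 mmol/L

CA = 2.78 mmol/L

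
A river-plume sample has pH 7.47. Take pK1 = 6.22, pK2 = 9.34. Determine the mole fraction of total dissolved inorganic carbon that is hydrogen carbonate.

α₁ = 0.935

α₁ = 1 / (1 + [H⁺]/K1 + K2/[H⁺]) = 1 / (1 + 10^-1.25 + 10^-1.87)
   = 1 / (1 + 0.056234 + 0.013490) = 1/1.0697 = 0.9348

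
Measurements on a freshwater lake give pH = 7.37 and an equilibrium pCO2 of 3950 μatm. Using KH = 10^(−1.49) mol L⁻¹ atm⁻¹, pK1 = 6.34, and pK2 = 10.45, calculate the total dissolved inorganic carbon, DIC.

DIC = 1.50 mmol/L

[CO2*] = KH · pCO2 = 10^(−1.49) × 3950×10^-6 = 1.278×10^-4 mol/L
α₀ = 1/(1 + K1/[H⁺] + K1K2/[H⁺]²) = 1/(1 + 10^+1.03 + 10^-2.05) = 0.08529
DIC = [CO2*]/α₀ = 1.278×10^-4 / 0.08529 = 1.50 mmol/L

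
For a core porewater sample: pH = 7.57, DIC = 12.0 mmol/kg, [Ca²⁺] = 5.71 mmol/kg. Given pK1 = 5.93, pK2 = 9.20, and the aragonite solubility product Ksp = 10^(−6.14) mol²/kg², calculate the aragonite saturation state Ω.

Ω = 2.12

α₂ = 1 / (1 + [H⁺]/K2 + [H⁺]²/(K1K2)) = 1 / (1 + 10^+1.63 + 10^-0.01)
   = 1 / (1 + 42.658 + 0.97724) = 1/44.635 = 0.02240
[CO3²⁻] = α₂ × DIC = 0.02240 × 12.0 = 0.2688 mmol/kg
Ksp = 10^(−6.14) = 7.244×10^-7
Ω = [Ca²⁺][CO3²⁻]/Ksp = (5.71×10^-3)(2.688×10^-4) / 7.244×10^-7 = 2.12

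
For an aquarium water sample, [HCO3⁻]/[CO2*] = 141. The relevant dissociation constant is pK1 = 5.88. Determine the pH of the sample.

From K1 = [H⁺][HCO3⁻]/[CO2*]:  pH = pK1 + log₁₀([HCO3⁻]/[CO2*])
log₁₀(141) = +2.149
pH = 5.88 + (+2.149) = 8.03

pH = 8.03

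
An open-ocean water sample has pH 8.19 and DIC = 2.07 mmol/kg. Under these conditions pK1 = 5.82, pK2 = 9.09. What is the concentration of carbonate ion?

α₂ = 1 / (1 + [H⁺]/K2 + [H⁺]²/(K1K2)) = 1 / (1 + 10^+0.90 + 10^-1.47)
   = 1 / (1 + 7.9433 + 0.033884) = 1/8.9772 = 0.1114
[CO3²⁻] = α₂ × DIC = 0.1114 × 2.07 = 0.231 mmol/kg

[CO3²⁻] = 0.231 mmol/kg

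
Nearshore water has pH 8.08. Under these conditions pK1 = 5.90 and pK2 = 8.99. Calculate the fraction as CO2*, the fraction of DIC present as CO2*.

α₀ = 0.00585

α₀ = 1 / (1 + K1/[H⁺] + K1K2/[H⁺]²) = 1 / (1 + 10^+2.18 + 10^+1.27)
   = 1 / (1 + 151.36 + 18.621) = 1/170.98 = 0.005849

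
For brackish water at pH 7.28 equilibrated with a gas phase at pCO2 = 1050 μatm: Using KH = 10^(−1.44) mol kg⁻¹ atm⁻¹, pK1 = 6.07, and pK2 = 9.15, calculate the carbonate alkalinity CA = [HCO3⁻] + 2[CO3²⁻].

CA = 0.635 mmol/kg

[CO2*] = KH · pCO2 = 10^(−1.44) × 1050×10^-6 = 3.812×10^-5 mol/kg
α₀ = 1/(1 + K1/[H⁺] + K1K2/[H⁺]²) = 1/(1 + 10^+1.21 + 10^-0.66) = 0.05735
DIC = [CO2*]/α₀ = 3.812×10^-5 / 0.05735 = 0.6647 mmol/kg
CA = (α₁ + 2α₂)·DIC = (0.9301 + 2×0.01255) × 0.6647 = 0.635 mmol/kg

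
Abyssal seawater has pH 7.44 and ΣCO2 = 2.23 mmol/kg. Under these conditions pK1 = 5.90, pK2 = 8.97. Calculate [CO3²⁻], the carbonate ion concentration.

[CO3²⁻] = 0.0622 mmol/kg

α₂ = 1 / (1 + [H⁺]/K2 + [H⁺]²/(K1K2)) = 1 / (1 + 10^+1.53 + 10^-0.01)
   = 1 / (1 + 33.884 + 0.97724) = 1/35.862 = 0.02788
[CO3²⁻] = α₂ × DIC = 0.02788 × 2.23 = 0.0622 mmol/kg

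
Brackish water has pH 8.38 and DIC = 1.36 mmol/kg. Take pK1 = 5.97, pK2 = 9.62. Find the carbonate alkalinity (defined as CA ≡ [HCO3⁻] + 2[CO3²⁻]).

CA = 1.43 mmol/kg

CA = [HCO3⁻] + 2[CO3²⁻] = (α₁ + 2α₂)·DIC
At pH 8.38: [H⁺]/K1 = 10^-2.41 = 0.0038905, K2/[H⁺] = 10^-1.24 = 0.057544
α₁ = 1/(1 + 0.0038905 + 0.057544) = 1/1.0614 = 0.9421; α₂ = α₁·K2/[H⁺] = 0.05421
α₁ + 2α₂ = 1.0505
CA = 1.0505 × 1.36 = 1.43 mmol/kg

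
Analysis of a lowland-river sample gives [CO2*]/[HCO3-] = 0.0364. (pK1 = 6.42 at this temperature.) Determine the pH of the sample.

pH = 7.86

From K1 = [H⁺][HCO3-]/[CO2*]:  pH = pK1 − log₁₀([CO2*]/[HCO3-])
log₁₀(0.0364) = -1.439
pH = 6.42 − (-1.439) = 7.86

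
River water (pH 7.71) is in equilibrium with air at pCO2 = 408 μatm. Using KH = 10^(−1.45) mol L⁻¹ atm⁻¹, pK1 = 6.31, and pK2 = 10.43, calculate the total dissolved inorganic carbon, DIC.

DIC = 0.379 mmol/L

[CO2*] = KH · pCO2 = 10^(−1.45) × 408×10^-6 = 1.448×10^-5 mol/L
α₀ = 1/(1 + K1/[H⁺] + K1K2/[H⁺]²) = 1/(1 + 10^+1.40 + 10^-1.32) = 0.03822
DIC = [CO2*]/α₀ = 1.448×10^-5 / 0.03822 = 0.379 mmol/L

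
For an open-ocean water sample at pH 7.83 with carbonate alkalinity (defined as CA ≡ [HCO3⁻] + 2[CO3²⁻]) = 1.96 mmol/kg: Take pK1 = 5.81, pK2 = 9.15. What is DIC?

CA = [HCO3⁻] + 2[CO3²⁻] = (α₁ + 2α₂)·DIC
At pH 7.83: [H⁺]/K1 = 10^-2.02 = 0.0095499, K2/[H⁺] = 10^-1.32 = 0.047863
α₁ = 1/(1 + 0.0095499 + 0.047863) = 1/1.0574 = 0.9457; α₂ = α₁·K2/[H⁺] = 0.04526
α₁ + 2α₂ = 1.0362
DIC = CA / (α₁ + 2α₂) = 1.96 / 1.0362 = 1.89 mmol/kg

DIC = 1.89 mmol/kg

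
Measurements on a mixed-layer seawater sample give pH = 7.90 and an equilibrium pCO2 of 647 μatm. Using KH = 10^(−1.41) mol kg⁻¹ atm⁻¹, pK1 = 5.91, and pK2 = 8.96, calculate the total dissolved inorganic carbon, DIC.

[CO2*] = KH · pCO2 = 10^(−1.41) × 647×10^-6 = 2.517×10^-5 mol/kg
α₀ = 1/(1 + K1/[H⁺] + K1K2/[H⁺]²) = 1/(1 + 10^+1.99 + 10^+0.93) = 0.009325
DIC = [CO2*]/α₀ = 2.517×10^-5 / 0.009325 = 2.70 mmol/kg

DIC = 2.70 mmol/kg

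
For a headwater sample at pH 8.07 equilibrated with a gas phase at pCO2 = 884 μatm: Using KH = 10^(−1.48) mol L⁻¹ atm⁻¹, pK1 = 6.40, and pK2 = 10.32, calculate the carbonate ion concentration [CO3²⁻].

[CO3²⁻] = 7.70 μmol/L

[CO2*] = KH · pCO2 = 10^(−1.48) × 884×10^-6 = 2.927×10^-5 mol/L
α₀ = 1/(1 + K1/[H⁺] + K1K2/[H⁺]²) = 1/(1 + 10^+1.67 + 10^-0.58) = 0.02082
DIC = [CO2*]/α₀ = 2.927×10^-5 / 0.02082 = 1.406 mmol/L
[CO3²⁻] = α₂·DIC; α₂ = 0.005476, so [CO3²⁻] = 0.005476 × 1.406 = 0.00770 mmol/L = 7.70 μmol/L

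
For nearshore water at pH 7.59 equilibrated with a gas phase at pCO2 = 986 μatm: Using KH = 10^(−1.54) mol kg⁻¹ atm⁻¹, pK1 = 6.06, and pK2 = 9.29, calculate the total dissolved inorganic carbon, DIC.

[CO2*] = KH · pCO2 = 10^(−1.54) × 986×10^-6 = 2.844×10^-5 mol/kg
α₀ = 1/(1 + K1/[H⁺] + K1K2/[H⁺]²) = 1/(1 + 10^+1.53 + 10^-0.17) = 0.02812
DIC = [CO2*]/α₀ = 2.844×10^-5 / 0.02812 = 1.01 mmol/kg

DIC = 1.01 mmol/kg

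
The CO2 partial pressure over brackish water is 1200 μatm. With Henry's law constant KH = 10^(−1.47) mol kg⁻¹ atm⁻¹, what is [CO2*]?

[CO2*] = 40.7 μmol/kg

KH = 10^(−1.47) = 3.388×10^-2 mol kg⁻¹ atm⁻¹
[CO2*] = KH · pCO2 = 3.388×10^-2 × 1200×10^-6 atm = 4.07×10^-5 mol/kg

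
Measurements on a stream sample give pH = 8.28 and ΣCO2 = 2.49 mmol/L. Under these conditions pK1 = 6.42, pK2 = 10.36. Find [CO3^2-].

[CO3²⁻] = 0.0203 mmol/L

α₂ = 1 / (1 + [H⁺]/K2 + [H⁺]²/(K1K2)) = 1 / (1 + 10^+2.08 + 10^+0.22)
   = 1 / (1 + 120.23 + 1.6596) = 1/122.89 = 0.008138
[CO3²⁻] = α₂ × DIC = 0.008138 × 2.49 = 0.0203 mmol/L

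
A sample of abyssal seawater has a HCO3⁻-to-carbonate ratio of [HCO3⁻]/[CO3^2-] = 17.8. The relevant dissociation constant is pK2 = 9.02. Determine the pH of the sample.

From K2 = [H⁺][CO3^2-]/[HCO3⁻]:  pH = pK2 − log₁₀([HCO3⁻]/[CO3^2-])
log₁₀(17.8) = +1.250
pH = 9.02 − (+1.250) = 7.77

pH = 7.77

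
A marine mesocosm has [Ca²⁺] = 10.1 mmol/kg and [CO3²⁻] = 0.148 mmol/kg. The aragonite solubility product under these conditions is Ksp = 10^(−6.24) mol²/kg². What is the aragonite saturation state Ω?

Ksp = 10^(−6.24) = 5.754×10^-7
Ω = [Ca²⁺][CO3²⁻]/Ksp = (10.1×10^-3)(0.148×10^-3) / 5.754×10^-7 = 2.60

Ω = 2.60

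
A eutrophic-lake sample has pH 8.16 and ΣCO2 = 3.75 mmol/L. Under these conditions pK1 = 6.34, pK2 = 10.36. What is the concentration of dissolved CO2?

[CO2*] = 0.0556 mmol/L

α₀ = 1 / (1 + K1/[H⁺] + K1K2/[H⁺]²) = 1 / (1 + 10^+1.82 + 10^-0.38)
   = 1 / (1 + 66.069 + 0.41687) = 1/67.486 = 0.01482
[CO2*] = α₀ × DIC = 0.01482 × 3.75 = 0.0556 mmol/L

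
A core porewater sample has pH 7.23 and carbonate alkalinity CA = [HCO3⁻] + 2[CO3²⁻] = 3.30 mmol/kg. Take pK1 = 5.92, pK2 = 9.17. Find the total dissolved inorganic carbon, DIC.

DIC = 3.42 mmol/kg

CA = [HCO3⁻] + 2[CO3²⁻] = (α₁ + 2α₂)·DIC
At pH 7.23: [H⁺]/K1 = 10^-1.31 = 0.048978, K2/[H⁺] = 10^-1.94 = 0.011482
α₁ = 1/(1 + 0.048978 + 0.011482) = 1/1.0605 = 0.9430; α₂ = α₁·K2/[H⁺] = 0.01083
α₁ + 2α₂ = 0.9646
DIC = CA / (α₁ + 2α₂) = 3.30 / 0.9646 = 3.42 mmol/kg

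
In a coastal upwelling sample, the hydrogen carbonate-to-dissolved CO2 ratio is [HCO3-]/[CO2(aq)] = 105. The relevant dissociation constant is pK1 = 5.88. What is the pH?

From K1 = [H⁺][HCO3-]/[CO2(aq)]:  pH = pK1 + log₁₀([HCO3-]/[CO2(aq)])
log₁₀(105) = +2.021
pH = 5.88 + (+2.021) = 7.90

pH = 7.90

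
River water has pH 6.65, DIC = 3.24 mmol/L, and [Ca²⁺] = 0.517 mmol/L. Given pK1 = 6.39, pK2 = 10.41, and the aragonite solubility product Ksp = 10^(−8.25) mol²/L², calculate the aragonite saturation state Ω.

Ω = 0.0334

α₂ = 1 / (1 + [H⁺]/K2 + [H⁺]²/(K1K2)) = 1 / (1 + 10^+3.76 + 10^+3.50)
   = 1 / (1 + 5754.4 + 3162.3) = 1/8917.7 = 0.0001121
[CO3²⁻] = α₂ × DIC = 0.0001121 × 3.24 = 0.0003633 mmol/L = 0.3633 μmol/L
Ksp = 10^(−8.25) = 5.623×10^-9
Ω = [Ca²⁺][CO3²⁻]/Ksp = (0.517×10^-3)(3.633×10^-7) / 5.623×10^-9 = 0.0334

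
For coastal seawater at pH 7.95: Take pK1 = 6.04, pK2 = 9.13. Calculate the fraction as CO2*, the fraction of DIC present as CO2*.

α₀ = 0.0114

α₀ = 1 / (1 + K1/[H⁺] + K1K2/[H⁺]²) = 1 / (1 + 10^+1.91 + 10^+0.73)
   = 1 / (1 + 81.283 + 5.3703) = 1/87.653 = 0.01141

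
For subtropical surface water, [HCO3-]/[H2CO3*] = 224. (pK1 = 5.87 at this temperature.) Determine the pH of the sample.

From K1 = [H⁺][HCO3-]/[H2CO3*]:  pH = pK1 + log₁₀([HCO3-]/[H2CO3*])
log₁₀(224) = +2.350
pH = 5.87 + (+2.350) = 8.22

pH = 8.22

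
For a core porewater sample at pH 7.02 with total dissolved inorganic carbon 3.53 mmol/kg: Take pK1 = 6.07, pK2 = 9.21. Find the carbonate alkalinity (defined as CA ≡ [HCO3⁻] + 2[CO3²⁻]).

CA = 3.20 mmol/kg

CA = [HCO3⁻] + 2[CO3²⁻] = (α₁ + 2α₂)·DIC
At pH 7.02: [H⁺]/K1 = 10^-0.95 = 0.11220, K2/[H⁺] = 10^-2.19 = 0.0064565
α₁ = 1/(1 + 0.11220 + 0.0064565) = 1/1.1187 = 0.8939; α₂ = α₁·K2/[H⁺] = 0.005772
α₁ + 2α₂ = 0.9055
CA = 0.9055 × 3.53 = 3.20 mmol/kg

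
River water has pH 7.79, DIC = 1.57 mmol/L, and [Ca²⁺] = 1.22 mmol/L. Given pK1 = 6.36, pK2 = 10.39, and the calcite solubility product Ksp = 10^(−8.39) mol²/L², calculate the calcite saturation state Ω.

Ω = 1.14

α₂ = 1 / (1 + [H⁺]/K2 + [H⁺]²/(K1K2)) = 1 / (1 + 10^+2.60 + 10^+1.17)
   = 1 / (1 + 398.11 + 14.791) = 1/413.90 = 0.002416
[CO3²⁻] = α₂ × DIC = 0.002416 × 1.57 = 0.003793 mmol/L = 3.793 μmol/L
Ksp = 10^(−8.39) = 4.074×10^-9
Ω = [Ca²⁺][CO3²⁻]/Ksp = (1.22×10^-3)(3.793×10^-6) / 4.074×10^-9 = 1.14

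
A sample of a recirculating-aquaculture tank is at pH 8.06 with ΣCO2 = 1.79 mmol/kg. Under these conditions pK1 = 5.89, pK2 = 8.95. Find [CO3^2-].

α₂ = 1 / (1 + [H⁺]/K2 + [H⁺]²/(K1K2)) = 1 / (1 + 10^+0.89 + 10^-1.28)
   = 1 / (1 + 7.7625 + 0.052481) = 1/8.8150 = 0.1134
[CO3²⁻] = α₂ × DIC = 0.1134 × 1.79 = 0.203 mmol/kg

[CO3²⁻] = 0.203 mmol/kg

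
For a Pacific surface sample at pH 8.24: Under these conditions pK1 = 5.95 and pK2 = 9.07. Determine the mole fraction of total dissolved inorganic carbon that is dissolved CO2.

α₀ = 1 / (1 + K1/[H⁺] + K1K2/[H⁺]²) = 1 / (1 + 10^+2.29 + 10^+1.46)
   = 1 / (1 + 194.98 + 28.840) = 1/224.82 = 0.004448

α₀ = 0.00445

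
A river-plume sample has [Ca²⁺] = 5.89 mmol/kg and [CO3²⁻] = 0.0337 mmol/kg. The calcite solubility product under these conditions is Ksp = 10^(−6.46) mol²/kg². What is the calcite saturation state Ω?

Ω = 0.572

Ksp = 10^(−6.46) = 3.467×10^-7
Ω = [Ca²⁺][CO3²⁻]/Ksp = (5.89×10^-3)(0.0337×10^-3) / 3.467×10^-7 = 0.572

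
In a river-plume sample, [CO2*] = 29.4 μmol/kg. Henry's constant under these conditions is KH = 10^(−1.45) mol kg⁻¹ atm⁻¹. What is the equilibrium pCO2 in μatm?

KH = 10^(−1.45) = 3.548×10^-2 mol kg⁻¹ atm⁻¹
pCO2 = [CO2*]/KH = 29.4×10^-6 / 3.548×10^-2 = 8.29×10^-4 atm = 829 μatm

pCO2 = 829 μatm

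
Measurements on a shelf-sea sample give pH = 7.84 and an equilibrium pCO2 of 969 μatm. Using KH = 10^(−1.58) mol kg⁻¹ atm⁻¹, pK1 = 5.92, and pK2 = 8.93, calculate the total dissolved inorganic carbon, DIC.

DIC = 2.32 mmol/kg

[CO2*] = KH · pCO2 = 10^(−1.58) × 969×10^-6 = 2.549×10^-5 mol/kg
α₀ = 1/(1 + K1/[H⁺] + K1K2/[H⁺]²) = 1/(1 + 10^+1.92 + 10^+0.83) = 0.01100
DIC = [CO2*]/α₀ = 2.549×10^-5 / 0.01100 = 2.32 mmol/kg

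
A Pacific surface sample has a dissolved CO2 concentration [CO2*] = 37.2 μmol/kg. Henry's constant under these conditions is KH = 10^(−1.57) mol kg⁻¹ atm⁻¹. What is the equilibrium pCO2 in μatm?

KH = 10^(−1.57) = 2.692×10^-2 mol kg⁻¹ atm⁻¹
pCO2 = [CO2*]/KH = 37.2×10^-6 / 2.692×10^-2 = 1.38×10^-3 atm = 1380 μatm

pCO2 = 1380 μatm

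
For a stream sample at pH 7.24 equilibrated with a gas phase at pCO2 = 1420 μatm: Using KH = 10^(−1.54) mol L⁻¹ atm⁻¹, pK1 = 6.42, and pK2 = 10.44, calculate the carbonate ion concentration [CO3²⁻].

[CO2*] = KH · pCO2 = 10^(−1.54) × 1420×10^-6 = 4.095×10^-5 mol/L
α₀ = 1/(1 + K1/[H⁺] + K1K2/[H⁺]²) = 1/(1 + 10^+0.82 + 10^-2.38) = 0.1314
DIC = [CO2*]/α₀ = 4.095×10^-5 / 0.1314 = 0.3117 mmol/L
[CO3²⁻] = α₂·DIC; α₂ = 0.0005477, so [CO3²⁻] = 0.0005477 × 0.3117 = 0.000171 mmol/L = 0.171 μmol/L

[CO3²⁻] = 0.171 μmol/L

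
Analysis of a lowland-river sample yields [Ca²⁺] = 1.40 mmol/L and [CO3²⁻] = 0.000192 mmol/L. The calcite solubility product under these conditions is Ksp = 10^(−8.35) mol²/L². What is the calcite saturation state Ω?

Ω = 0.0602

Ksp = 10^(−8.35) = 4.467×10^-9
Ω = [Ca²⁺][CO3²⁻]/Ksp = (1.40×10^-3)(0.000192×10^-3) / 4.467×10^-9 = 0.0602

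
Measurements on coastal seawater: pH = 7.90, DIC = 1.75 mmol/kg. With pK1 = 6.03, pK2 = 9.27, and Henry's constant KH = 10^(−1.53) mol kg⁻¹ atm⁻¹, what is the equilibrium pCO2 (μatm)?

α₀ = 1 / (1 + K1/[H⁺] + K1K2/[H⁺]²) = 1 / (1 + 10^+1.87 + 10^+0.50)
   = 1 / (1 + 74.131 + 3.1623) = 1/78.293 = 0.01277
[CO2*] = α₀ × DIC = 0.01277 × 1.75 = 0.02235 mmol/kg
pCO2 = [CO2*]/KH = 2.235×10^-5 / 2.951×10^-2 = 757 μatm

pCO2 = 757 μatm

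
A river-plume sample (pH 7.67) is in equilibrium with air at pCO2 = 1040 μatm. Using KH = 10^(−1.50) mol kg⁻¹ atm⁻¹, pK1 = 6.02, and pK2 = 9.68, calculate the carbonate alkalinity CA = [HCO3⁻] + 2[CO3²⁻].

CA = 1.50 mmol/kg

[CO2*] = KH · pCO2 = 10^(−1.50) × 1040×10^-6 = 3.289×10^-5 mol/kg
α₀ = 1/(1 + K1/[H⁺] + K1K2/[H⁺]²) = 1/(1 + 10^+1.65 + 10^-0.36) = 0.02169
DIC = [CO2*]/α₀ = 3.289×10^-5 / 0.02169 = 1.516 mmol/kg
CA = (α₁ + 2α₂)·DIC = (0.9688 + 2×0.009468) × 1.516 = 1.50 mmol/kg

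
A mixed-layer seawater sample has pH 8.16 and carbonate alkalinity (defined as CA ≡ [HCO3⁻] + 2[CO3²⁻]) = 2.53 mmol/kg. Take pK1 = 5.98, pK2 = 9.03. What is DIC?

CA = [HCO3⁻] + 2[CO3²⁻] = (α₁ + 2α₂)·DIC
At pH 8.16: [H⁺]/K1 = 10^-2.18 = 0.0066069, K2/[H⁺] = 10^-0.87 = 0.13490
α₁ = 1/(1 + 0.0066069 + 0.13490) = 1/1.1415 = 0.8760; α₂ = α₁·K2/[H⁺] = 0.1182
α₁ + 2α₂ = 1.1124
DIC = CA / (α₁ + 2α₂) = 2.53 / 1.1124 = 2.27 mmol/kg

DIC = 2.27 mmol/kg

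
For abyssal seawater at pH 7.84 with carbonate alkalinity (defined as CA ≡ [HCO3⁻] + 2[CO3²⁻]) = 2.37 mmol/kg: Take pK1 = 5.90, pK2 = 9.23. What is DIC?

CA = [HCO3⁻] + 2[CO3²⁻] = (α₁ + 2α₂)·DIC
At pH 7.84: [H⁺]/K1 = 10^-1.94 = 0.011482, K2/[H⁺] = 10^-1.39 = 0.040738
α₁ = 1/(1 + 0.011482 + 0.040738) = 1/1.0522 = 0.9504; α₂ = α₁·K2/[H⁺] = 0.03872
α₁ + 2α₂ = 1.0278
DIC = CA / (α₁ + 2α₂) = 2.37 / 1.0278 = 2.31 mmol/kg

DIC = 2.31 mmol/kg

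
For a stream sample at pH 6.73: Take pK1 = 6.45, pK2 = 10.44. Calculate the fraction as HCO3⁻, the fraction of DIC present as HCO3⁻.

α₁ = 1 / (1 + [H⁺]/K1 + K2/[H⁺]) = 1 / (1 + 10^-0.28 + 10^-3.71)
   = 1 / (1 + 0.52481 + 0.00019498) = 1/1.5250 = 0.6557

α₁ = 0.656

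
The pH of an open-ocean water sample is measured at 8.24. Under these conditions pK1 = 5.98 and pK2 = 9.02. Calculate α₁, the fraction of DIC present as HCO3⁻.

α₁ = 1 / (1 + [H⁺]/K1 + K2/[H⁺]) = 1 / (1 + 10^-2.26 + 10^-0.78)
   = 1 / (1 + 0.0054954 + 0.16596) = 1/1.1715 = 0.8536

α₁ = 0.854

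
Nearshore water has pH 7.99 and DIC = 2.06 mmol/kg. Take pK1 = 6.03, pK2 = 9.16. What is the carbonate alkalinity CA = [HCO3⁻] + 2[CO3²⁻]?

CA = [HCO3⁻] + 2[CO3²⁻] = (α₁ + 2α₂)·DIC
At pH 7.99: [H⁺]/K1 = 10^-1.96 = 0.010965, K2/[H⁺] = 10^-1.17 = 0.067608
α₁ = 1/(1 + 0.010965 + 0.067608) = 1/1.0786 = 0.9272; α₂ = α₁·K2/[H⁺] = 0.06268
α₁ + 2α₂ = 1.0525
CA = 1.0525 × 2.06 = 2.17 mmol/kg

CA = 2.17 mmol/kg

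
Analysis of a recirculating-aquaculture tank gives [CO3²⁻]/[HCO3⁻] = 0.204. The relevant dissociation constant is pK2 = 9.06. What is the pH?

pH = 8.37

From K2 = [H⁺][CO3²⁻]/[HCO3⁻]:  pH = pK2 + log₁₀([CO3²⁻]/[HCO3⁻])
log₁₀(0.204) = -0.690
pH = 9.06 + (-0.690) = 8.37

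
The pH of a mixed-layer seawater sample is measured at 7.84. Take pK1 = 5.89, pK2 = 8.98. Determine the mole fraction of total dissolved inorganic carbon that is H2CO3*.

α₀ = 0.0104

α₀ = 1 / (1 + K1/[H⁺] + K1K2/[H⁺]²) = 1 / (1 + 10^+1.95 + 10^+0.81)
   = 1 / (1 + 89.125 + 6.4565) = 1/96.582 = 0.01035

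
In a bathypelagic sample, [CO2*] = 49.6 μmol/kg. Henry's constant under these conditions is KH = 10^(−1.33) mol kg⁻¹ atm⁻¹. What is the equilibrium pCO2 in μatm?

pCO2 = 1060 μatm

KH = 10^(−1.33) = 4.677×10^-2 mol kg⁻¹ atm⁻¹
pCO2 = [CO2*]/KH = 49.6×10^-6 / 4.677×10^-2 = 1.06×10^-3 atm = 1060 μatm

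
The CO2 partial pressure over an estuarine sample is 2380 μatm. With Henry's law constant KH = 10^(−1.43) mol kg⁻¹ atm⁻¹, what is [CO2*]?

[CO2*] = 88.4 μmol/kg

KH = 10^(−1.43) = 3.715×10^-2 mol kg⁻¹ atm⁻¹
[CO2*] = KH · pCO2 = 3.715×10^-2 × 2380×10^-6 atm = 8.84×10^-5 mol/kg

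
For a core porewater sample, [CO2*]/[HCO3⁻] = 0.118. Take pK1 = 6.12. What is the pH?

From K1 = [H⁺][HCO3⁻]/[CO2*]:  pH = pK1 − log₁₀([CO2*]/[HCO3⁻])
log₁₀(0.118) = -0.928
pH = 6.12 − (-0.928) = 7.05

pH = 7.05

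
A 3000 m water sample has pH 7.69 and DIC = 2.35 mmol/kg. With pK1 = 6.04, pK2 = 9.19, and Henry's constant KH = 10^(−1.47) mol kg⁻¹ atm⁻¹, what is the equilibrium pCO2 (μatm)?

α₀ = 1 / (1 + K1/[H⁺] + K1K2/[H⁺]²) = 1 / (1 + 10^+1.65 + 10^+0.15)
   = 1 / (1 + 44.668 + 1.4125) = 1/47.081 = 0.02124
[CO2*] = α₀ × DIC = 0.02124 × 2.35 = 0.04991 mmol/kg
pCO2 = [CO2*]/KH = 4.991×10^-5 / 3.388×10^-2 = 1470 μatm

pCO2 = 1470 μatm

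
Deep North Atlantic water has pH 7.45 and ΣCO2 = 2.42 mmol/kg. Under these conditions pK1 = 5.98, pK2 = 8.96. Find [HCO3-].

[HCO3⁻] = 2.27 mmol/kg

α₁ = 1 / (1 + [H⁺]/K1 + K2/[H⁺]) = 1 / (1 + 10^-1.47 + 10^-1.51)
   = 1 / (1 + 0.033884 + 0.030903) = 1/1.0648 = 0.9392
[HCO3⁻] = α₁ × DIC = 0.9392 × 2.42 = 2.27 mmol/kg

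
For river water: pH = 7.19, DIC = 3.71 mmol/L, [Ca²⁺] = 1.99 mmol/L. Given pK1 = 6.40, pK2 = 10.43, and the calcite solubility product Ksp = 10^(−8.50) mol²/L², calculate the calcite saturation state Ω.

α₂ = 1 / (1 + [H⁺]/K2 + [H⁺]²/(K1K2)) = 1 / (1 + 10^+3.24 + 10^+2.45)
   = 1 / (1 + 1737.8 + 281.84) = 1/2020.6 = 0.0004949
[CO3²⁻] = α₂ × DIC = 0.0004949 × 3.71 = 0.001836 mmol/L = 1.836 μmol/L
Ksp = 10^(−8.50) = 3.162×10^-9
Ω = [Ca²⁺][CO3²⁻]/Ksp = (1.99×10^-3)(1.836×10^-6) / 3.162×10^-9 = 1.16

Ω = 1.16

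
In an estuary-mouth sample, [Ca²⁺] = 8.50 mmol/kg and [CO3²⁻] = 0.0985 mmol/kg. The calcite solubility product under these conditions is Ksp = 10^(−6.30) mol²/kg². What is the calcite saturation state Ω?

Ω = 1.67

Ksp = 10^(−6.30) = 5.012×10^-7
Ω = [Ca²⁺][CO3²⁻]/Ksp = (8.50×10^-3)(0.0985×10^-3) / 5.012×10^-7 = 1.67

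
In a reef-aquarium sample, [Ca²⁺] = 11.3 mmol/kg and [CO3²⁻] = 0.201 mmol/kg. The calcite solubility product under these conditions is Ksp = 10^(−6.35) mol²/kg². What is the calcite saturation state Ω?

Ω = 5.08

Ksp = 10^(−6.35) = 4.467×10^-7
Ω = [Ca²⁺][CO3²⁻]/Ksp = (11.3×10^-3)(0.201×10^-3) / 4.467×10^-7 = 5.08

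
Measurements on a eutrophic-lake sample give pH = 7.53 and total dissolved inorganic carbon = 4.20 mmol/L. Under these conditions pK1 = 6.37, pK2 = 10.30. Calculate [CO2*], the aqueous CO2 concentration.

[CO2*] = 0.271 mmol/L

α₀ = 1 / (1 + K1/[H⁺] + K1K2/[H⁺]²) = 1 / (1 + 10^+1.16 + 10^-1.61)
   = 1 / (1 + 14.454 + 0.024547) = 1/15.479 = 0.06460
[CO2*] = α₀ × DIC = 0.06460 × 4.20 = 0.271 mmol/L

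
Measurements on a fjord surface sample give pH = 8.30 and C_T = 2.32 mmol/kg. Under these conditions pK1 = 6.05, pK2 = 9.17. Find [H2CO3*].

[CO2*] = 11.4 μmol/kg

α₀ = 1 / (1 + K1/[H⁺] + K1K2/[H⁺]²) = 1 / (1 + 10^+2.25 + 10^+1.38)
   = 1 / (1 + 177.83 + 23.988) = 1/202.82 = 0.004931
[CO2*] = α₀ × DIC = 0.004931 × 2.32 = 0.0114 mmol/kg = 11.4 μmol/kg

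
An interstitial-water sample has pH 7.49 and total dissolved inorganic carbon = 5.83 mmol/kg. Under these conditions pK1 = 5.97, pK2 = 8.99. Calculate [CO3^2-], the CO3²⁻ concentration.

[CO3²⁻] = 0.174 mmol/kg

α₂ = 1 / (1 + [H⁺]/K2 + [H⁺]²/(K1K2)) = 1 / (1 + 10^+1.50 + 10^-0.02)
   = 1 / (1 + 31.623 + 0.95499) = 1/33.578 = 0.02978
[CO3²⁻] = α₂ × DIC = 0.02978 × 5.83 = 0.174 mmol/kg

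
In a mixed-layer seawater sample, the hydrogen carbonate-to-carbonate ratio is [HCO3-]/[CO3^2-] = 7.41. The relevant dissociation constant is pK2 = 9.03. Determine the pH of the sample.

From K2 = [H⁺][CO3^2-]/[HCO3-]:  pH = pK2 − log₁₀([HCO3-]/[CO3^2-])
log₁₀(7.41) = +0.870
pH = 9.03 − (+0.870) = 8.16

pH = 8.16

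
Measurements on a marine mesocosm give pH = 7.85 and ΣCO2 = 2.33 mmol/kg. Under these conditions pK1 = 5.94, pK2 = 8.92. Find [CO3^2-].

[CO3²⁻] = 0.181 mmol/kg

α₂ = 1 / (1 + [H⁺]/K2 + [H⁺]²/(K1K2)) = 1 / (1 + 10^+1.07 + 10^-0.84)
   = 1 / (1 + 11.749 + 0.14454) = 1/12.894 = 0.07756
[CO3²⁻] = α₂ × DIC = 0.07756 × 2.33 = 0.181 mmol/kg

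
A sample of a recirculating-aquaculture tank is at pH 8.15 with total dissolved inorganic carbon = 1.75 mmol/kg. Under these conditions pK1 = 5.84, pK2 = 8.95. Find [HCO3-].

α₁ = 1 / (1 + [H⁺]/K1 + K2/[H⁺]) = 1 / (1 + 10^-2.31 + 10^-0.80)
   = 1 / (1 + 0.0048978 + 0.15849) = 1/1.1634 = 0.8596
[HCO3⁻] = α₁ × DIC = 0.8596 × 1.75 = 1.50 mmol/kg

[HCO3⁻] = 1.50 mmol/kg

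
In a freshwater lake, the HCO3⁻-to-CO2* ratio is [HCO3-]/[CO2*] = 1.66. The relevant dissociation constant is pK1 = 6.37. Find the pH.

pH = 6.59

From K1 = [H⁺][HCO3-]/[CO2*]:  pH = pK1 + log₁₀([HCO3-]/[CO2*])
log₁₀(1.66) = +0.220
pH = 6.37 + (+0.220) = 6.59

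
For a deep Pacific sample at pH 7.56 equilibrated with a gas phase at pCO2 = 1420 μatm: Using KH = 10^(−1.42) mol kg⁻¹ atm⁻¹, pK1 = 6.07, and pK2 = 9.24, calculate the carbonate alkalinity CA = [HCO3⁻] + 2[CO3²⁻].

CA = 1.74 mmol/kg

[CO2*] = KH · pCO2 = 10^(−1.42) × 1420×10^-6 = 5.399×10^-5 mol/kg
α₀ = 1/(1 + K1/[H⁺] + K1K2/[H⁺]²) = 1/(1 + 10^+1.49 + 10^-0.19) = 0.03072
DIC = [CO2*]/α₀ = 5.399×10^-5 / 0.03072 = 1.757 mmol/kg
CA = (α₁ + 2α₂)·DIC = (0.9494 + 2×0.01984) × 1.757 = 1.74 mmol/kg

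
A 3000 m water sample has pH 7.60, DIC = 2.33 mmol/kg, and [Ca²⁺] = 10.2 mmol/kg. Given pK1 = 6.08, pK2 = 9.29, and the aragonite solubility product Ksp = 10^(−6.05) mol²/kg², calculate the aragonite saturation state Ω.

Ω = 0.518

α₂ = 1 / (1 + [H⁺]/K2 + [H⁺]²/(K1K2)) = 1 / (1 + 10^+1.69 + 10^+0.17)
   = 1 / (1 + 48.978 + 1.4791) = 1/51.457 = 0.01943
[CO3²⁻] = α₂ × DIC = 0.01943 × 2.33 = 0.04528 mmol/kg
Ksp = 10^(−6.05) = 8.913×10^-7
Ω = [Ca²⁺][CO3²⁻]/Ksp = (10.2×10^-3)(4.528×10^-5) / 8.913×10^-7 = 0.518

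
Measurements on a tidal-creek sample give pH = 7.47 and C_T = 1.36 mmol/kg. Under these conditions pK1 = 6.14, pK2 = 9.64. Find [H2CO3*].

[CO2*] = 0.0604 mmol/kg

α₀ = 1 / (1 + K1/[H⁺] + K1K2/[H⁺]²) = 1 / (1 + 10^+1.33 + 10^-0.84)
   = 1 / (1 + 21.380 + 0.14454) = 1/22.524 = 0.04440
[CO2*] = α₀ × DIC = 0.04440 × 1.36 = 0.0604 mmol/kg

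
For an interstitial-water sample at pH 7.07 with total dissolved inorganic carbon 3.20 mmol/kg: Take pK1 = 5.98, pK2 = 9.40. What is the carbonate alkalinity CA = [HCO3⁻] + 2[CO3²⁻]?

CA = [HCO3⁻] + 2[CO3²⁻] = (α₁ + 2α₂)·DIC
At pH 7.07: [H⁺]/K1 = 10^-1.09 = 0.081283, K2/[H⁺] = 10^-2.33 = 0.0046774
α₁ = 1/(1 + 0.081283 + 0.0046774) = 1/1.0860 = 0.9208; α₂ = α₁·K2/[H⁺] = 0.004307
α₁ + 2α₂ = 0.9295
CA = 0.9295 × 3.20 = 2.97 mmol/kg

CA = 2.97 mmol/kg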